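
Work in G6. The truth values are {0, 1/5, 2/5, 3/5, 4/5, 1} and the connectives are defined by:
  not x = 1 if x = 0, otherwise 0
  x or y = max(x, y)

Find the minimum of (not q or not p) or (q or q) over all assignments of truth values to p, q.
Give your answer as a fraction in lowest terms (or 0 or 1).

1/5

Take p = 1/5, q = 1/5:
not q = not 1/5 = 0
not p = not 1/5 = 0
not q or not p = 0 or 0 = 0
q or q = 1/5 or 1/5 = 1/5
(not q or not p) or (q or q) = 0 or 1/5 = 1/5
No assignment yields a value below 1/5, so this is the minimum.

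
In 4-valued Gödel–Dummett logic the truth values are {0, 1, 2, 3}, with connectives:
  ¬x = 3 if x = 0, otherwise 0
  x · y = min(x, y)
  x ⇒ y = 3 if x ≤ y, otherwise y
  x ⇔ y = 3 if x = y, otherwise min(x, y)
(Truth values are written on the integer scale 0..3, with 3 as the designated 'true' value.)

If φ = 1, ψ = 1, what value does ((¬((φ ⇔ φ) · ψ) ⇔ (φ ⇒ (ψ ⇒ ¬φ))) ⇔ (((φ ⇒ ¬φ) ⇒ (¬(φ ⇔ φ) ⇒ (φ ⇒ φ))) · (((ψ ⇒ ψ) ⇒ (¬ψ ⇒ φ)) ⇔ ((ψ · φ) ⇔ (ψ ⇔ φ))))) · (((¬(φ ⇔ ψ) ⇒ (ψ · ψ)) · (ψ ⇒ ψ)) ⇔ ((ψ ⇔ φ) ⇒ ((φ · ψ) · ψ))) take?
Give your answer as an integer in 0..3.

1

φ ⇔ φ = 1 ⇔ 1 = 3
(φ ⇔ φ) · ψ = 3 · 1 = 1
¬((φ ⇔ φ) · ψ) = ¬1 = 0
¬φ = ¬1 = 0
ψ ⇒ ¬φ = 1 ⇒ 0 = 0
φ ⇒ (ψ ⇒ ¬φ) = 1 ⇒ 0 = 0
¬((φ ⇔ φ) · ψ) ⇔ (φ ⇒ (ψ ⇒ ¬φ)) = 0 ⇔ 0 = 3
¬φ = ¬1 = 0
φ ⇒ ¬φ = 1 ⇒ 0 = 0
φ ⇔ φ = 1 ⇔ 1 = 3
¬(φ ⇔ φ) = ¬3 = 0
φ ⇒ φ = 1 ⇒ 1 = 3
¬(φ ⇔ φ) ⇒ (φ ⇒ φ) = 0 ⇒ 3 = 3
(φ ⇒ ¬φ) ⇒ (¬(φ ⇔ φ) ⇒ (φ ⇒ φ)) = 0 ⇒ 3 = 3
ψ ⇒ ψ = 1 ⇒ 1 = 3
¬ψ = ¬1 = 0
¬ψ ⇒ φ = 0 ⇒ 1 = 3
(ψ ⇒ ψ) ⇒ (¬ψ ⇒ φ) = 3 ⇒ 3 = 3
ψ · φ = 1 · 1 = 1
ψ ⇔ φ = 1 ⇔ 1 = 3
(ψ · φ) ⇔ (ψ ⇔ φ) = 1 ⇔ 3 = 1
((ψ ⇒ ψ) ⇒ (¬ψ ⇒ φ)) ⇔ ((ψ · φ) ⇔ (ψ ⇔ φ)) = 3 ⇔ 1 = 1
((φ ⇒ ¬φ) ⇒ (¬(φ ⇔ φ) ⇒ (φ ⇒ φ))) · (((ψ ⇒ ψ) ⇒ (¬ψ ⇒ φ)) ⇔ ((ψ · φ) ⇔ (ψ ⇔ φ))) = 3 · 1 = 1
(¬((φ ⇔ φ) · ψ) ⇔ (φ ⇒ (ψ ⇒ ¬φ))) ⇔ (((φ ⇒ ¬φ) ⇒ (¬(φ ⇔ φ) ⇒ (φ ⇒ φ))) · (((ψ ⇒ ψ) ⇒ (¬ψ ⇒ φ)) ⇔ ((ψ · φ) ⇔ (ψ ⇔ φ)))) = 3 ⇔ 1 = 1
φ ⇔ ψ = 1 ⇔ 1 = 3
¬(φ ⇔ ψ) = ¬3 = 0
ψ · ψ = 1 · 1 = 1
¬(φ ⇔ ψ) ⇒ (ψ · ψ) = 0 ⇒ 1 = 3
ψ ⇒ ψ = 1 ⇒ 1 = 3
(¬(φ ⇔ ψ) ⇒ (ψ · ψ)) · (ψ ⇒ ψ) = 3 · 3 = 3
ψ ⇔ φ = 1 ⇔ 1 = 3
φ · ψ = 1 · 1 = 1
(φ · ψ) · ψ = 1 · 1 = 1
(ψ ⇔ φ) ⇒ ((φ · ψ) · ψ) = 3 ⇒ 1 = 1
((¬(φ ⇔ ψ) ⇒ (ψ · ψ)) · (ψ ⇒ ψ)) ⇔ ((ψ ⇔ φ) ⇒ ((φ · ψ) · ψ)) = 3 ⇔ 1 = 1
((¬((φ ⇔ φ) · ψ) ⇔ (φ ⇒ (ψ ⇒ ¬φ))) ⇔ (((φ ⇒ ¬φ) ⇒ (¬(φ ⇔ φ) ⇒ (φ ⇒ φ))) · (((ψ ⇒ ψ) ⇒ (¬ψ ⇒ φ)) ⇔ ((ψ · φ) ⇔ (ψ ⇔ φ))))) · (((¬(φ ⇔ ψ) ⇒ (ψ · ψ)) · (ψ ⇒ ψ)) ⇔ ((ψ ⇔ φ) ⇒ ((φ · ψ) · ψ))) = 1 · 1 = 1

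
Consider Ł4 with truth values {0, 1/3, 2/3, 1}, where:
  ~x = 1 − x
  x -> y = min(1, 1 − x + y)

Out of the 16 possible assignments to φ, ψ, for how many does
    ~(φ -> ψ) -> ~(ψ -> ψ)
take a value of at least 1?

10

φ = 0, ψ = 0 ↦ 1  ≥
φ = 0, ψ = 1/3 ↦ 1  ≥
φ = 0, ψ = 2/3 ↦ 1  ≥
φ = 0, ψ = 1 ↦ 1  ≥
φ = 1/3, ψ = 0 ↦ 2/3  <
φ = 1/3, ψ = 1/3 ↦ 1  ≥
φ = 1/3, ψ = 2/3 ↦ 1  ≥
φ = 1/3, ψ = 1 ↦ 1  ≥
φ = 2/3, ψ = 0 ↦ 1/3  <
φ = 2/3, ψ = 1/3 ↦ 2/3  <
φ = 2/3, ψ = 2/3 ↦ 1  ≥
φ = 2/3, ψ = 1 ↦ 1  ≥
φ = 1, ψ = 0 ↦ 0  <
φ = 1, ψ = 1/3 ↦ 1/3  <
φ = 1, ψ = 2/3 ↦ 2/3  <
φ = 1, ψ = 1 ↦ 1  ≥
So 10 of the 16 assignments meet the threshold.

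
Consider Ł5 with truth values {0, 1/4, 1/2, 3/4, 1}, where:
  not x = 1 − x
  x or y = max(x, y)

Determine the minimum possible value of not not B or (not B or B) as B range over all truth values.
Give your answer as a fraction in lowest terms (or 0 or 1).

Take B = 1/2:
not B = not 1/2 = 1/2
not not B = not 1/2 = 1/2
not B = not 1/2 = 1/2
not B or B = 1/2 or 1/2 = 1/2
not not B or (not B or B) = 1/2 or 1/2 = 1/2
No assignment yields a value below 1/2, so this is the minimum.

1/2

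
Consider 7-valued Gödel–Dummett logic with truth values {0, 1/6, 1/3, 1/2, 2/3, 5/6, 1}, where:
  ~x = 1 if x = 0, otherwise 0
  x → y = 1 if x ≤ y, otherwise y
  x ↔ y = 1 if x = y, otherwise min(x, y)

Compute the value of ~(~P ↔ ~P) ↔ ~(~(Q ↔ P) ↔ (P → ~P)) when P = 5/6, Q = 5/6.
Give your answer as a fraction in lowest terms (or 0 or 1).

~P = ~5/6 = 0
~P = ~5/6 = 0
~P ↔ ~P = 0 ↔ 0 = 1
~(~P ↔ ~P) = ~1 = 0
Q ↔ P = 5/6 ↔ 5/6 = 1
~(Q ↔ P) = ~1 = 0
~P = ~5/6 = 0
P → ~P = 5/6 → 0 = 0
~(Q ↔ P) ↔ (P → ~P) = 0 ↔ 0 = 1
~(~(Q ↔ P) ↔ (P → ~P)) = ~1 = 0
~(~P ↔ ~P) ↔ ~(~(Q ↔ P) ↔ (P → ~P)) = 0 ↔ 0 = 1

1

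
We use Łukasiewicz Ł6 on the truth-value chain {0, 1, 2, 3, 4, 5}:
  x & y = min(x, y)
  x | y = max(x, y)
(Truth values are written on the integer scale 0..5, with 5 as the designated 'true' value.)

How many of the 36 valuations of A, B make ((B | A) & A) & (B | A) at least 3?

18

value 5: 6 assignments (counts)
value 4: 6 assignments (counts)
value 3: 6 assignments (counts)
value 2: 6 assignments
value 1: 6 assignments
value 0: 6 assignments
So 18 of the 36 assignments meet the threshold.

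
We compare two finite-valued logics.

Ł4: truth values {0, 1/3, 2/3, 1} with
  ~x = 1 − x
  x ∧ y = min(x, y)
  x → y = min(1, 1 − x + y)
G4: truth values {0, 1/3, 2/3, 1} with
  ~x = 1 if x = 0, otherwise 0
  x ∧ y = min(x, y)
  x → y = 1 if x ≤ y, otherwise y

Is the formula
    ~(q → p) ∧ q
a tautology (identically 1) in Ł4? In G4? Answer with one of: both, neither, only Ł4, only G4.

neither

In Ł4: at p = 0, q = 0 the value is 0 — not a tautology.
In G4: at p = 0, q = 0 the value is 0 — not a tautology.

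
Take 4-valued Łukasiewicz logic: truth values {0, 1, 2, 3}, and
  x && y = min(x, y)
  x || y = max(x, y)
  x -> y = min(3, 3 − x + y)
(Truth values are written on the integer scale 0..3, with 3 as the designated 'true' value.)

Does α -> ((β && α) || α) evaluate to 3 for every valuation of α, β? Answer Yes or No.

Yes

α = 0, β = 0 ↦ 3
α = 0, β = 1 ↦ 3
α = 0, β = 2 ↦ 3
α = 0, β = 3 ↦ 3
α = 1, β = 0 ↦ 3
α = 1, β = 1 ↦ 3
α = 1, β = 2 ↦ 3
α = 1, β = 3 ↦ 3
α = 2, β = 0 ↦ 3
α = 2, β = 1 ↦ 3
α = 2, β = 2 ↦ 3
α = 2, β = 3 ↦ 3
α = 3, β = 0 ↦ 3
α = 3, β = 1 ↦ 3
α = 3, β = 2 ↦ 3
α = 3, β = 3 ↦ 3
Every assignment gives a value ≥ 3.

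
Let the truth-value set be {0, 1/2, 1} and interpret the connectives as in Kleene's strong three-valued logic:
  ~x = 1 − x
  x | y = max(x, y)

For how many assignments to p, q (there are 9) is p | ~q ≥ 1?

5

p = 0, q = 0 ↦ 1  ≥
p = 0, q = 1/2 ↦ 1/2  <
p = 0, q = 1 ↦ 0  <
p = 1/2, q = 0 ↦ 1  ≥
p = 1/2, q = 1/2 ↦ 1/2  <
p = 1/2, q = 1 ↦ 1/2  <
p = 1, q = 0 ↦ 1  ≥
p = 1, q = 1/2 ↦ 1  ≥
p = 1, q = 1 ↦ 1  ≥
So 5 of the 9 assignments meet the threshold.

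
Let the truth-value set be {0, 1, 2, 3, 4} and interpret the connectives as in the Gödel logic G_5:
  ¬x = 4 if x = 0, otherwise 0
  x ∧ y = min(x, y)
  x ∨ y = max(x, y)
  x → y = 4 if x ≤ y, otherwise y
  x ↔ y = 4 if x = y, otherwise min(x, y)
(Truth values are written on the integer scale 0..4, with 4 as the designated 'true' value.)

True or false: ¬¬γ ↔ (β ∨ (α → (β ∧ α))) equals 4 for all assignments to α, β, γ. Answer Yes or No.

Counterexample: take α = 0, β = 0, γ = 0.
¬γ = ¬0 = 4
¬¬γ = ¬4 = 0
β ∧ α = 0 ∧ 0 = 0
α → (β ∧ α) = 0 → 0 = 4
β ∨ (α → (β ∧ α)) = 0 ∨ 4 = 4
¬¬γ ↔ (β ∨ (α → (β ∧ α))) = 0 ↔ 4 = 0
This gives 0 ≠ 4.

No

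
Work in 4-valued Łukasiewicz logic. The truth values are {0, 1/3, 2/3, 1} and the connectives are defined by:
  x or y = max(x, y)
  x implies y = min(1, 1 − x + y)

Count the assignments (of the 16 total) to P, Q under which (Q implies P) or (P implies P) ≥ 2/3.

16

P = 0, Q = 0 ↦ 1  ≥
P = 0, Q = 1/3 ↦ 1  ≥
P = 0, Q = 2/3 ↦ 1  ≥
P = 0, Q = 1 ↦ 1  ≥
P = 1/3, Q = 0 ↦ 1  ≥
P = 1/3, Q = 1/3 ↦ 1  ≥
P = 1/3, Q = 2/3 ↦ 1  ≥
P = 1/3, Q = 1 ↦ 1  ≥
P = 2/3, Q = 0 ↦ 1  ≥
P = 2/3, Q = 1/3 ↦ 1  ≥
P = 2/3, Q = 2/3 ↦ 1  ≥
P = 2/3, Q = 1 ↦ 1  ≥
P = 1, Q = 0 ↦ 1  ≥
P = 1, Q = 1/3 ↦ 1  ≥
P = 1, Q = 2/3 ↦ 1  ≥
P = 1, Q = 1 ↦ 1  ≥
So 16 of the 16 assignments meet the threshold.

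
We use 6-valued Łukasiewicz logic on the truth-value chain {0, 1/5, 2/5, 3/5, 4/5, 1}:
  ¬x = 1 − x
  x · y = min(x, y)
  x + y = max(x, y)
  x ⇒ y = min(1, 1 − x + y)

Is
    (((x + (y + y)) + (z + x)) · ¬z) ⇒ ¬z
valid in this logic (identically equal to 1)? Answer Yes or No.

At x = 1/5, y = 1/5, z = 1/5, for instance:
y + y = 1/5 + 1/5 = 1/5
x + (y + y) = 1/5 + 1/5 = 1/5
z + x = 1/5 + 1/5 = 1/5
(x + (y + y)) + (z + x) = 1/5 + 1/5 = 1/5
¬z = ¬1/5 = 4/5
((x + (y + y)) + (z + x)) · ¬z = 1/5 · 4/5 = 1/5
(((x + (y + y)) + (z + x)) · ¬z) ⇒ ¬z = 1/5 ⇒ 4/5 = 1
and checking the remaining 215 assignments likewise gives ≥ 1 in every case.

Yes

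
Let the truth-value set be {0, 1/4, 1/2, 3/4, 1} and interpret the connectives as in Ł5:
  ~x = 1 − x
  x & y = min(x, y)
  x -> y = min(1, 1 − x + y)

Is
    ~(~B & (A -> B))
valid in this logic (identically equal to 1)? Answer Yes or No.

Counterexample: take A = 0, B = 0.
~B = ~0 = 1
A -> B = 0 -> 0 = 1
~B & (A -> B) = 1 & 1 = 1
~(~B & (A -> B)) = ~1 = 0
This gives 0 ≠ 1.

No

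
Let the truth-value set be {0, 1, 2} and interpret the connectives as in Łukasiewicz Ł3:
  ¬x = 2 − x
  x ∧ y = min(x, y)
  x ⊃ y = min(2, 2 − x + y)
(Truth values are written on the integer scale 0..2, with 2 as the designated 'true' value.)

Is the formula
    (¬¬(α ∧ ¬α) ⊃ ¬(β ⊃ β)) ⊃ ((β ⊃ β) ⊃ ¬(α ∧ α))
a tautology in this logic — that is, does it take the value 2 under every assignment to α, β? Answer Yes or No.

Counterexample: take α = 2, β = 0.
¬α = ¬2 = 0
α ∧ ¬α = 2 ∧ 0 = 0
¬(α ∧ ¬α) = ¬0 = 2
¬¬(α ∧ ¬α) = ¬2 = 0
β ⊃ β = 0 ⊃ 0 = 2
¬(β ⊃ β) = ¬2 = 0
¬¬(α ∧ ¬α) ⊃ ¬(β ⊃ β) = 0 ⊃ 0 = 2
β ⊃ β = 0 ⊃ 0 = 2
α ∧ α = 2 ∧ 2 = 2
¬(α ∧ α) = ¬2 = 0
(β ⊃ β) ⊃ ¬(α ∧ α) = 2 ⊃ 0 = 0
(¬¬(α ∧ ¬α) ⊃ ¬(β ⊃ β)) ⊃ ((β ⊃ β) ⊃ ¬(α ∧ α)) = 2 ⊃ 0 = 0
This gives 0 ≠ 2.

No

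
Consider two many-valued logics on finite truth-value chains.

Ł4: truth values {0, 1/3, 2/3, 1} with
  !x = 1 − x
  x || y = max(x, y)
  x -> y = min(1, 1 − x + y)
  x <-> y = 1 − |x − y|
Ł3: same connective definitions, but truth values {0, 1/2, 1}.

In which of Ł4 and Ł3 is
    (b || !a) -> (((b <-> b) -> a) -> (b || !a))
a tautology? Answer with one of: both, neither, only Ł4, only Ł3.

In Ł4: every assignment gives 1 — tautology.
In Ł3: every assignment gives 1 — tautology.

both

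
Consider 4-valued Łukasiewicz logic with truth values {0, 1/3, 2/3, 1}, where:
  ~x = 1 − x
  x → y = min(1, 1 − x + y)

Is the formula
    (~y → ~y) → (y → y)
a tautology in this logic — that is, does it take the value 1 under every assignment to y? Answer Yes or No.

Yes

y = 0 ↦ 1
y = 1/3 ↦ 1
y = 2/3 ↦ 1
y = 1 ↦ 1
Every assignment gives a value ≥ 1.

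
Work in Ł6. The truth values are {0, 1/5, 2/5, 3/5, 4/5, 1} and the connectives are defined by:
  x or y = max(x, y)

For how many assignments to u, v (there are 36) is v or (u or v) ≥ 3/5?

value 1: 11 assignments (counts)
value 4/5: 9 assignments (counts)
value 3/5: 7 assignments (counts)
value 2/5: 5 assignments
value 1/5: 3 assignments
value 0: 1 assignment
So 27 of the 36 assignments meet the threshold.

27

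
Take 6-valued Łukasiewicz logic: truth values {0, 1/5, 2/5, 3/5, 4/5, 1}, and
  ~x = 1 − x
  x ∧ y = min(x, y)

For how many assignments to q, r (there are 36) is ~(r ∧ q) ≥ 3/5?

27

value 1: 11 assignments (counts)
value 4/5: 9 assignments (counts)
value 3/5: 7 assignments (counts)
value 2/5: 5 assignments
value 1/5: 3 assignments
value 0: 1 assignment
So 27 of the 36 assignments meet the threshold.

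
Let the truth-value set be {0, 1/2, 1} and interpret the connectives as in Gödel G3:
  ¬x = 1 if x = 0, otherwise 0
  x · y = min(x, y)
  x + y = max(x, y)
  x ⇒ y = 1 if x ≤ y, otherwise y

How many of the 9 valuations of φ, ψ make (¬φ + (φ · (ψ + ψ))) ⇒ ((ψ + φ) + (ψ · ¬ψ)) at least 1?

7

φ = 0, ψ = 0 ↦ 0  <
φ = 0, ψ = 1/2 ↦ 1/2  <
φ = 0, ψ = 1 ↦ 1  ≥
φ = 1/2, ψ = 0 ↦ 1  ≥
φ = 1/2, ψ = 1/2 ↦ 1  ≥
φ = 1/2, ψ = 1 ↦ 1  ≥
φ = 1, ψ = 0 ↦ 1  ≥
φ = 1, ψ = 1/2 ↦ 1  ≥
φ = 1, ψ = 1 ↦ 1  ≥
So 7 of the 9 assignments meet the threshold.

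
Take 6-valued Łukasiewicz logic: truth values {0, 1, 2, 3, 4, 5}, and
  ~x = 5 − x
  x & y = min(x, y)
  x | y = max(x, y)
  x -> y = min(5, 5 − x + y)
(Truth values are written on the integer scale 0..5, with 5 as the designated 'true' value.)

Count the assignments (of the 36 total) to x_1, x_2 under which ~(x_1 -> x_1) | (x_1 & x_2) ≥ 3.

9

value 5: 1 assignment (counts)
value 4: 3 assignments (counts)
value 3: 5 assignments (counts)
value 2: 7 assignments
value 1: 9 assignments
value 0: 11 assignments
So 9 of the 36 assignments meet the threshold.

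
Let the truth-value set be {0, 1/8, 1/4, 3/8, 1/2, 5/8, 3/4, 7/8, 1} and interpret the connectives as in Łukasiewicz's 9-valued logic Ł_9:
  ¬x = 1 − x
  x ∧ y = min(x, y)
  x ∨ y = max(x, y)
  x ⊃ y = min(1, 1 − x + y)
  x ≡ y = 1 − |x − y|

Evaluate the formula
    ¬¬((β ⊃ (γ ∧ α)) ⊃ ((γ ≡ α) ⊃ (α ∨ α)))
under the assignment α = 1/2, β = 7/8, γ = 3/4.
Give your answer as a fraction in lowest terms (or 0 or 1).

1

γ ∧ α = 3/4 ∧ 1/2 = 1/2
β ⊃ (γ ∧ α) = 7/8 ⊃ 1/2 = 5/8
γ ≡ α = 3/4 ≡ 1/2 = 3/4
α ∨ α = 1/2 ∨ 1/2 = 1/2
(γ ≡ α) ⊃ (α ∨ α) = 3/4 ⊃ 1/2 = 3/4
(β ⊃ (γ ∧ α)) ⊃ ((γ ≡ α) ⊃ (α ∨ α)) = 5/8 ⊃ 3/4 = 1
¬((β ⊃ (γ ∧ α)) ⊃ ((γ ≡ α) ⊃ (α ∨ α))) = ¬1 = 0
¬¬((β ⊃ (γ ∧ α)) ⊃ ((γ ≡ α) ⊃ (α ∨ α))) = ¬0 = 1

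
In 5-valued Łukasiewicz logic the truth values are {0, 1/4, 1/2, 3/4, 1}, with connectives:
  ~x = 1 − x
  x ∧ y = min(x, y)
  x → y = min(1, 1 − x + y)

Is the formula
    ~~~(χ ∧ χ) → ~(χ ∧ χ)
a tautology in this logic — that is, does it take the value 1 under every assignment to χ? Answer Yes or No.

χ = 0 ↦ 1
χ = 1/4 ↦ 1
χ = 1/2 ↦ 1
χ = 3/4 ↦ 1
χ = 1 ↦ 1
Every assignment gives a value ≥ 1.

Yes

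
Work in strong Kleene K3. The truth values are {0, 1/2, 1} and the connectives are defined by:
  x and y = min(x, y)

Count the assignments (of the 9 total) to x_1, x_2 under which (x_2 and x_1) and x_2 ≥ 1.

1

x_1 = 0, x_2 = 0 ↦ 0  <
x_1 = 0, x_2 = 1/2 ↦ 0  <
x_1 = 0, x_2 = 1 ↦ 0  <
x_1 = 1/2, x_2 = 0 ↦ 0  <
x_1 = 1/2, x_2 = 1/2 ↦ 1/2  <
x_1 = 1/2, x_2 = 1 ↦ 1/2  <
x_1 = 1, x_2 = 0 ↦ 0  <
x_1 = 1, x_2 = 1/2 ↦ 1/2  <
x_1 = 1, x_2 = 1 ↦ 1  ≥
So 1 of the 9 assignments meets the threshold.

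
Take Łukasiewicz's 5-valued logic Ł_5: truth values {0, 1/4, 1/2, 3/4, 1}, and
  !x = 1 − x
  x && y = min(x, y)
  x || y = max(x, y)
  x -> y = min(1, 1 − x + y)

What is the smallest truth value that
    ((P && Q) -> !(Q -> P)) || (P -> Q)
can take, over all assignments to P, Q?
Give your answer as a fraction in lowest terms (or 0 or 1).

Take P = 1, Q = 1/2:
P && Q = 1 && 1/2 = 1/2
Q -> P = 1/2 -> 1 = 1
!(Q -> P) = !1 = 0
(P && Q) -> !(Q -> P) = 1/2 -> 0 = 1/2
P -> Q = 1 -> 1/2 = 1/2
((P && Q) -> !(Q -> P)) || (P -> Q) = 1/2 || 1/2 = 1/2
No assignment yields a value below 1/2, so this is the minimum.

1/2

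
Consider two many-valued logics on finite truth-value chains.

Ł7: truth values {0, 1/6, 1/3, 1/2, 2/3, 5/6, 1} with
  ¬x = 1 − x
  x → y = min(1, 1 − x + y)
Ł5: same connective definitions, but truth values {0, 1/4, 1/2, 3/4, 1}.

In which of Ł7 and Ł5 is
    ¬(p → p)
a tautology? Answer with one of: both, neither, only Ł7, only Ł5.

In Ł7: at p = 0 the value is 0 — not a tautology.
In Ł5: at p = 0 the value is 0 — not a tautology.

neither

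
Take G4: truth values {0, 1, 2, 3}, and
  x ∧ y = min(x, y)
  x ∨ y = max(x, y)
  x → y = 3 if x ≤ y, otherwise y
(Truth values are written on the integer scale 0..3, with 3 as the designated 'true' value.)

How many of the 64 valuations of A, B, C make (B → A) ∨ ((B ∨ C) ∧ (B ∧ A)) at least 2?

value 3: 40 assignments (counts)
value 2: 4 assignments (counts)
value 1: 8 assignments
value 0: 12 assignments
So 44 of the 64 assignments meet the threshold.

44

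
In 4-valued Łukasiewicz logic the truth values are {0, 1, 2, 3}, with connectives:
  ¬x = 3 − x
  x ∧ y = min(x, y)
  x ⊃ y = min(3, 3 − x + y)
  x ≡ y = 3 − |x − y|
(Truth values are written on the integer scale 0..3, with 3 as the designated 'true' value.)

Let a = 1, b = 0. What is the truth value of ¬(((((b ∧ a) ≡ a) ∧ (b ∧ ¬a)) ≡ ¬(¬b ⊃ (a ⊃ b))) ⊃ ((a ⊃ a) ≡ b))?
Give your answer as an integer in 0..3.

b ∧ a = 0 ∧ 1 = 0
(b ∧ a) ≡ a = 0 ≡ 1 = 2
¬a = ¬1 = 2
b ∧ ¬a = 0 ∧ 2 = 0
((b ∧ a) ≡ a) ∧ (b ∧ ¬a) = 2 ∧ 0 = 0
¬b = ¬0 = 3
a ⊃ b = 1 ⊃ 0 = 2
¬b ⊃ (a ⊃ b) = 3 ⊃ 2 = 2
¬(¬b ⊃ (a ⊃ b)) = ¬2 = 1
(((b ∧ a) ≡ a) ∧ (b ∧ ¬a)) ≡ ¬(¬b ⊃ (a ⊃ b)) = 0 ≡ 1 = 2
a ⊃ a = 1 ⊃ 1 = 3
(a ⊃ a) ≡ b = 3 ≡ 0 = 0
((((b ∧ a) ≡ a) ∧ (b ∧ ¬a)) ≡ ¬(¬b ⊃ (a ⊃ b))) ⊃ ((a ⊃ a) ≡ b) = 2 ⊃ 0 = 1
¬(((((b ∧ a) ≡ a) ∧ (b ∧ ¬a)) ≡ ¬(¬b ⊃ (a ⊃ b))) ⊃ ((a ⊃ a) ≡ b)) = ¬1 = 2

2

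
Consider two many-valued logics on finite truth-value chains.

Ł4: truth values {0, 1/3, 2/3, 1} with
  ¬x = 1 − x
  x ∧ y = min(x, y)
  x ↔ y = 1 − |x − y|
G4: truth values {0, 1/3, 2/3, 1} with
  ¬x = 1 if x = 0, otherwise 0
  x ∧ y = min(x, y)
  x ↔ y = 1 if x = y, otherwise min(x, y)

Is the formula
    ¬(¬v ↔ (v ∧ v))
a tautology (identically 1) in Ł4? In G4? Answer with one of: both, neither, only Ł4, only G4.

In Ł4: at v = 1/3 the value is 1/3 — not a tautology.
In G4: every assignment gives 1 — tautology.

only G4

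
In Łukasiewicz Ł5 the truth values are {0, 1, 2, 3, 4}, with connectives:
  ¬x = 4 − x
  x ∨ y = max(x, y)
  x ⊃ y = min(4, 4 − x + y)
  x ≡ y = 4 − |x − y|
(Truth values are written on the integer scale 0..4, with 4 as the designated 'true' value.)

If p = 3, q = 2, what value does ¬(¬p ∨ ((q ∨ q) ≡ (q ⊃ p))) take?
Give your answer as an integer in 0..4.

¬p = ¬3 = 1
q ∨ q = 2 ∨ 2 = 2
q ⊃ p = 2 ⊃ 3 = 4
(q ∨ q) ≡ (q ⊃ p) = 2 ≡ 4 = 2
¬p ∨ ((q ∨ q) ≡ (q ⊃ p)) = 1 ∨ 2 = 2
¬(¬p ∨ ((q ∨ q) ≡ (q ⊃ p))) = ¬2 = 2

2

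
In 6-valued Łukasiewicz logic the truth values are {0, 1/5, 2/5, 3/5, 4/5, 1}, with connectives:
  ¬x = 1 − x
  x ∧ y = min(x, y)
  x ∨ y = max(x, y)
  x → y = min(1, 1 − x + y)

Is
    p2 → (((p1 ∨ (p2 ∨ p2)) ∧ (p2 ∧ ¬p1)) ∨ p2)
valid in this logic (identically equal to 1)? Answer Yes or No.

At p1 = 3/5, p2 = 0, for instance:
p2 ∨ p2 = 0 ∨ 0 = 0
p1 ∨ (p2 ∨ p2) = 3/5 ∨ 0 = 3/5
¬p1 = ¬3/5 = 2/5
p2 ∧ ¬p1 = 0 ∧ 2/5 = 0
(p1 ∨ (p2 ∨ p2)) ∧ (p2 ∧ ¬p1) = 3/5 ∧ 0 = 0
((p1 ∨ (p2 ∨ p2)) ∧ (p2 ∧ ¬p1)) ∨ p2 = 0 ∨ 0 = 0
p2 → (((p1 ∨ (p2 ∨ p2)) ∧ (p2 ∧ ¬p1)) ∨ p2) = 0 → 0 = 1
and checking the remaining 35 assignments likewise gives ≥ 1 in every case.

Yes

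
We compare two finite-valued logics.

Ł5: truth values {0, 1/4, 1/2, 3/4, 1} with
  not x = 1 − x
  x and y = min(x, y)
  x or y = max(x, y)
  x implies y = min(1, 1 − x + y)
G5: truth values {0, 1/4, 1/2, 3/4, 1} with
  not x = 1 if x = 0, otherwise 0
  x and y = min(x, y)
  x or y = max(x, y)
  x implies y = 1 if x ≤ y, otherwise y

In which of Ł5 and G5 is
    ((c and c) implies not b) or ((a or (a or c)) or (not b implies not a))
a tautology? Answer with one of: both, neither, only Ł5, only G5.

In Ł5: at a = 3/4, b = 1/2, c = 3/4 the value is 3/4 — not a tautology.
In G5: every assignment gives 1 — tautology.

only G5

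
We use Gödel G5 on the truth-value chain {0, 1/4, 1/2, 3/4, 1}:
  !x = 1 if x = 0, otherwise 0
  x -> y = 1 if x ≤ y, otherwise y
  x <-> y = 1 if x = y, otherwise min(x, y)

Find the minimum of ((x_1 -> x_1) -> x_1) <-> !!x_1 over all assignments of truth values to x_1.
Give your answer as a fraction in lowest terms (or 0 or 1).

Take x_1 = 1/4:
x_1 -> x_1 = 1/4 -> 1/4 = 1
(x_1 -> x_1) -> x_1 = 1 -> 1/4 = 1/4
!x_1 = !1/4 = 0
!!x_1 = !0 = 1
((x_1 -> x_1) -> x_1) <-> !!x_1 = 1/4 <-> 1 = 1/4
No assignment yields a value below 1/4, so this is the minimum.

1/4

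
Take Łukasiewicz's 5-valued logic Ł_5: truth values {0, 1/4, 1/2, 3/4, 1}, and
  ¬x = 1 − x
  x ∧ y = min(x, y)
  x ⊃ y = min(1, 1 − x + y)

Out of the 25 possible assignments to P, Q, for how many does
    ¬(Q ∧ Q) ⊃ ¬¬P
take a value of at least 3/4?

value 1: 15 assignments (counts)
value 3/4: 4 assignments (counts)
value 1/2: 3 assignments
value 1/4: 2 assignments
value 0: 1 assignment
So 19 of the 25 assignments meet the threshold.

19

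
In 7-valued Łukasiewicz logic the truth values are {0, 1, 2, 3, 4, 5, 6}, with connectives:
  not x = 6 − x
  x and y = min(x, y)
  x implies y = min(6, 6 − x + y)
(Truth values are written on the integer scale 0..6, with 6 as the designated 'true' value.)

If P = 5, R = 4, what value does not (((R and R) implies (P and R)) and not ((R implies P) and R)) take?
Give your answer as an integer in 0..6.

R and R = 4 and 4 = 4
P and R = 5 and 4 = 4
(R and R) implies (P and R) = 4 implies 4 = 6
R implies P = 4 implies 5 = 6
(R implies P) and R = 6 and 4 = 4
not ((R implies P) and R) = not 4 = 2
((R and R) implies (P and R)) and not ((R implies P) and R) = 6 and 2 = 2
not (((R and R) implies (P and R)) and not ((R implies P) and R)) = not 2 = 4

4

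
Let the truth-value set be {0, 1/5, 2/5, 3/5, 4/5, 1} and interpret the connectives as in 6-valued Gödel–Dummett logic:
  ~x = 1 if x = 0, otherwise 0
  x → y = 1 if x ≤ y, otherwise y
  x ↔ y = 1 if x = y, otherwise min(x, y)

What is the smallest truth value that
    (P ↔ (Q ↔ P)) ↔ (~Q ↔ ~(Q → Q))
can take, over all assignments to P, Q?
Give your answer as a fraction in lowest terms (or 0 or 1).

Take P = 1/5, Q = 1/5:
Q ↔ P = 1/5 ↔ 1/5 = 1
P ↔ (Q ↔ P) = 1/5 ↔ 1 = 1/5
~Q = ~1/5 = 0
Q → Q = 1/5 → 1/5 = 1
~(Q → Q) = ~1 = 0
~Q ↔ ~(Q → Q) = 0 ↔ 0 = 1
(P ↔ (Q ↔ P)) ↔ (~Q ↔ ~(Q → Q)) = 1/5 ↔ 1 = 1/5
No assignment yields a value below 1/5, so this is the minimum.

1/5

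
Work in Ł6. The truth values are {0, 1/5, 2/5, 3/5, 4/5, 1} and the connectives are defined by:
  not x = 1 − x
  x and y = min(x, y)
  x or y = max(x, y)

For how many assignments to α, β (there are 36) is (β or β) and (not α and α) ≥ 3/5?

value 2/5: 8 assignments
value 1/5: 12 assignments
value 0: 16 assignments
So 0 of the 36 assignments meet the threshold.

0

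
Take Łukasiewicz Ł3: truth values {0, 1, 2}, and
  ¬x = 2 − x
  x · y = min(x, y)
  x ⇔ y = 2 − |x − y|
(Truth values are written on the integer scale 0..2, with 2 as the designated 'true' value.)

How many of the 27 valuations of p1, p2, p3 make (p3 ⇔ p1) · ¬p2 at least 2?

3

value 2: 3 assignments (counts)
value 1: 11 assignments
value 0: 13 assignments
So 3 of the 27 assignments meet the threshold.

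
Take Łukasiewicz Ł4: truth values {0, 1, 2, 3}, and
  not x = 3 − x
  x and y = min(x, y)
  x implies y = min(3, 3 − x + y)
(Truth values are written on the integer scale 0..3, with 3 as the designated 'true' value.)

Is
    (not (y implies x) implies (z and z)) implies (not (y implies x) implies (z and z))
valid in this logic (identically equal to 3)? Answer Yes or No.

At x = 0, y = 0, z = 2, for instance:
y implies x = 0 implies 0 = 3
not (y implies x) = not 3 = 0
z and z = 2 and 2 = 2
not (y implies x) implies (z and z) = 0 implies 2 = 3
(not (y implies x) implies (z and z)) implies (not (y implies x) implies (z and z)) = 3 implies 3 = 3
and checking the remaining 63 assignments likewise gives ≥ 3 in every case.

Yes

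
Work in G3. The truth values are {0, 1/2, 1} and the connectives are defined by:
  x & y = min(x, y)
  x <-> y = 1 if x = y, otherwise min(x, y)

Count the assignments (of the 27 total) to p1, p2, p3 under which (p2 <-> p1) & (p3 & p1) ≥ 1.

1

value 1: 1 assignment (counts)
value 1/2: 7 assignments
value 0: 19 assignments
So 1 of the 27 assignments meets the threshold.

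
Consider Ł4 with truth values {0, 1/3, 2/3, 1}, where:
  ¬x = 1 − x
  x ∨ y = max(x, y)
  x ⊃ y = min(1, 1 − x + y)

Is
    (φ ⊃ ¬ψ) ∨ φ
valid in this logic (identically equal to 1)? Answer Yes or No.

Counterexample: take φ = 1/3, ψ = 1.
¬ψ = ¬1 = 0
φ ⊃ ¬ψ = 1/3 ⊃ 0 = 2/3
(φ ⊃ ¬ψ) ∨ φ = 2/3 ∨ 1/3 = 2/3
This gives 2/3 ≠ 1.

No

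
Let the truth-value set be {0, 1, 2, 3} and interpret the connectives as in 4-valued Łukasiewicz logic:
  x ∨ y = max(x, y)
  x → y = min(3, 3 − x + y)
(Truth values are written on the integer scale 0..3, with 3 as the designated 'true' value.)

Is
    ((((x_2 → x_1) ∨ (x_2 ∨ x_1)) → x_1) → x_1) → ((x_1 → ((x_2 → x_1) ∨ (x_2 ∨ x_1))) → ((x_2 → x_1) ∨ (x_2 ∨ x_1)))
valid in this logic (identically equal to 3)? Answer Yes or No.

Yes

x_1 = 0, x_2 = 0 ↦ 3
x_1 = 0, x_2 = 1 ↦ 3
x_1 = 0, x_2 = 2 ↦ 3
x_1 = 0, x_2 = 3 ↦ 3
x_1 = 1, x_2 = 0 ↦ 3
x_1 = 1, x_2 = 1 ↦ 3
x_1 = 1, x_2 = 2 ↦ 3
x_1 = 1, x_2 = 3 ↦ 3
x_1 = 2, x_2 = 0 ↦ 3
x_1 = 2, x_2 = 1 ↦ 3
x_1 = 2, x_2 = 2 ↦ 3
x_1 = 2, x_2 = 3 ↦ 3
x_1 = 3, x_2 = 0 ↦ 3
x_1 = 3, x_2 = 1 ↦ 3
x_1 = 3, x_2 = 2 ↦ 3
x_1 = 3, x_2 = 3 ↦ 3
Every assignment gives a value ≥ 3.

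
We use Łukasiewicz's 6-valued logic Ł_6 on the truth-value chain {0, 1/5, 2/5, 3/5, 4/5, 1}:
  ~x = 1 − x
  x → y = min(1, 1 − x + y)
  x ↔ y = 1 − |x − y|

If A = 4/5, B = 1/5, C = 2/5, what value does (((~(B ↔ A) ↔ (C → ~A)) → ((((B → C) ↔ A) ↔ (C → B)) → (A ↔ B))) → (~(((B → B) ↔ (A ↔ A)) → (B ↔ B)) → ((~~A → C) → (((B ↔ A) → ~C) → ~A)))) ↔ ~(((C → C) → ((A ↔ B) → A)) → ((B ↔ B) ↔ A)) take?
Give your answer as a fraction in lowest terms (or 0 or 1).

B ↔ A = 1/5 ↔ 4/5 = 2/5
~(B ↔ A) = ~2/5 = 3/5
~A = ~4/5 = 1/5
C → ~A = 2/5 → 1/5 = 4/5
~(B ↔ A) ↔ (C → ~A) = 3/5 ↔ 4/5 = 4/5
B → C = 1/5 → 2/5 = 1
(B → C) ↔ A = 1 ↔ 4/5 = 4/5
C → B = 2/5 → 1/5 = 4/5
((B → C) ↔ A) ↔ (C → B) = 4/5 ↔ 4/5 = 1
A ↔ B = 4/5 ↔ 1/5 = 2/5
(((B → C) ↔ A) ↔ (C → B)) → (A ↔ B) = 1 → 2/5 = 2/5
(~(B ↔ A) ↔ (C → ~A)) → ((((B → C) ↔ A) ↔ (C → B)) → (A ↔ B)) = 4/5 → 2/5 = 3/5
B → B = 1/5 → 1/5 = 1
A ↔ A = 4/5 ↔ 4/5 = 1
(B → B) ↔ (A ↔ A) = 1 ↔ 1 = 1
B ↔ B = 1/5 ↔ 1/5 = 1
((B → B) ↔ (A ↔ A)) → (B ↔ B) = 1 → 1 = 1
~(((B → B) ↔ (A ↔ A)) → (B ↔ B)) = ~1 = 0
~A = ~4/5 = 1/5
~~A = ~1/5 = 4/5
~~A → C = 4/5 → 2/5 = 3/5
B ↔ A = 1/5 ↔ 4/5 = 2/5
~C = ~2/5 = 3/5
(B ↔ A) → ~C = 2/5 → 3/5 = 1
~A = ~4/5 = 1/5
((B ↔ A) → ~C) → ~A = 1 → 1/5 = 1/5
(~~A → C) → (((B ↔ A) → ~C) → ~A) = 3/5 → 1/5 = 3/5
~(((B → B) ↔ (A ↔ A)) → (B ↔ B)) → ((~~A → C) → (((B ↔ A) → ~C) → ~A)) = 0 → 3/5 = 1
((~(B ↔ A) ↔ (C → ~A)) → ((((B → C) ↔ A) ↔ (C → B)) → (A ↔ B))) → (~(((B → B) ↔ (A ↔ A)) → (B ↔ B)) → ((~~A → C) → (((B ↔ A) → ~C) → ~A))) = 3/5 → 1 = 1
C → C = 2/5 → 2/5 = 1
A ↔ B = 4/5 ↔ 1/5 = 2/5
(A ↔ B) → A = 2/5 → 4/5 = 1
(C → C) → ((A ↔ B) → A) = 1 → 1 = 1
B ↔ B = 1/5 ↔ 1/5 = 1
(B ↔ B) ↔ A = 1 ↔ 4/5 = 4/5
((C → C) → ((A ↔ B) → A)) → ((B ↔ B) ↔ A) = 1 → 4/5 = 4/5
~(((C → C) → ((A ↔ B) → A)) → ((B ↔ B) ↔ A)) = ~4/5 = 1/5
(((~(B ↔ A) ↔ (C → ~A)) → ((((B → C) ↔ A) ↔ (C → B)) → (A ↔ B))) → (~(((B → B) ↔ (A ↔ A)) → (B ↔ B)) → ((~~A → C) → (((B ↔ A) → ~C) → ~A)))) ↔ ~(((C → C) → ((A ↔ B) → A)) → ((B ↔ B) ↔ A)) = 1 ↔ 1/5 = 1/5

1/5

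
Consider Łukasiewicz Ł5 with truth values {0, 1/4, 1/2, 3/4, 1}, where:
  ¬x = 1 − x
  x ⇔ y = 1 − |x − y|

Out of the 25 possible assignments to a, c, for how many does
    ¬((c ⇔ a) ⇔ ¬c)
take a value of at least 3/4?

5

value 1: 2 assignments (counts)
value 3/4: 3 assignments (counts)
value 1/2: 6 assignments
value 1/4: 7 assignments
value 0: 7 assignments
So 5 of the 25 assignments meet the threshold.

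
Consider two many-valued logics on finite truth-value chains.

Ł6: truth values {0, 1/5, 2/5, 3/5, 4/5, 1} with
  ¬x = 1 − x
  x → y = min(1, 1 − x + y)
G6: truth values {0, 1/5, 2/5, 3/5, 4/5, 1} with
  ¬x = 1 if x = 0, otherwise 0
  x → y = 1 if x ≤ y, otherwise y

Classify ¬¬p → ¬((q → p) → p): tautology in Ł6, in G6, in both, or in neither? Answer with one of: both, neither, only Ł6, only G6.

neither

In Ł6: at p = 1/5, q = 1 the value is 4/5 — not a tautology.
In G6: at p = 1/5, q = 0 the value is 0 — not a tautology.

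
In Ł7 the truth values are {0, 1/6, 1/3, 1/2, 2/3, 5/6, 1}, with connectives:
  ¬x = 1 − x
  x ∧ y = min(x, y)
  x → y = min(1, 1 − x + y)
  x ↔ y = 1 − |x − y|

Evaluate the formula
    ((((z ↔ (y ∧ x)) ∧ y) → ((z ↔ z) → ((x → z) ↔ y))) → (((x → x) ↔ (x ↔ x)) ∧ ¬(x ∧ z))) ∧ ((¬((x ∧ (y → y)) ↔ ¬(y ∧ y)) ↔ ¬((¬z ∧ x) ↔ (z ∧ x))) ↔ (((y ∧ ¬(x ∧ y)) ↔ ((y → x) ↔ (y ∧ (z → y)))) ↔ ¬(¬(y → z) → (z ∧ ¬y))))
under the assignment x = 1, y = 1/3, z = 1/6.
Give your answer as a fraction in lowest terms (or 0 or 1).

1/3

y ∧ x = 1/3 ∧ 1 = 1/3
z ↔ (y ∧ x) = 1/6 ↔ 1/3 = 5/6
(z ↔ (y ∧ x)) ∧ y = 5/6 ∧ 1/3 = 1/3
z ↔ z = 1/6 ↔ 1/6 = 1
x → z = 1 → 1/6 = 1/6
(x → z) ↔ y = 1/6 ↔ 1/3 = 5/6
(z ↔ z) → ((x → z) ↔ y) = 1 → 5/6 = 5/6
((z ↔ (y ∧ x)) ∧ y) → ((z ↔ z) → ((x → z) ↔ y)) = 1/3 → 5/6 = 1
x → x = 1 → 1 = 1
x ↔ x = 1 ↔ 1 = 1
(x → x) ↔ (x ↔ x) = 1 ↔ 1 = 1
x ∧ z = 1 ∧ 1/6 = 1/6
¬(x ∧ z) = ¬1/6 = 5/6
((x → x) ↔ (x ↔ x)) ∧ ¬(x ∧ z) = 1 ∧ 5/6 = 5/6
(((z ↔ (y ∧ x)) ∧ y) → ((z ↔ z) → ((x → z) ↔ y))) → (((x → x) ↔ (x ↔ x)) ∧ ¬(x ∧ z)) = 1 → 5/6 = 5/6
y → y = 1/3 → 1/3 = 1
x ∧ (y → y) = 1 ∧ 1 = 1
y ∧ y = 1/3 ∧ 1/3 = 1/3
¬(y ∧ y) = ¬1/3 = 2/3
(x ∧ (y → y)) ↔ ¬(y ∧ y) = 1 ↔ 2/3 = 2/3
¬((x ∧ (y → y)) ↔ ¬(y ∧ y)) = ¬2/3 = 1/3
¬z = ¬1/6 = 5/6
¬z ∧ x = 5/6 ∧ 1 = 5/6
z ∧ x = 1/6 ∧ 1 = 1/6
(¬z ∧ x) ↔ (z ∧ x) = 5/6 ↔ 1/6 = 1/3
¬((¬z ∧ x) ↔ (z ∧ x)) = ¬1/3 = 2/3
¬((x ∧ (y → y)) ↔ ¬(y ∧ y)) ↔ ¬((¬z ∧ x) ↔ (z ∧ x)) = 1/3 ↔ 2/3 = 2/3
x ∧ y = 1 ∧ 1/3 = 1/3
¬(x ∧ y) = ¬1/3 = 2/3
y ∧ ¬(x ∧ y) = 1/3 ∧ 2/3 = 1/3
y → x = 1/3 → 1 = 1
z → y = 1/6 → 1/3 = 1
y ∧ (z → y) = 1/3 ∧ 1 = 1/3
(y → x) ↔ (y ∧ (z → y)) = 1 ↔ 1/3 = 1/3
(y ∧ ¬(x ∧ y)) ↔ ((y → x) ↔ (y ∧ (z → y))) = 1/3 ↔ 1/3 = 1
y → z = 1/3 → 1/6 = 5/6
¬(y → z) = ¬5/6 = 1/6
¬y = ¬1/3 = 2/3
z ∧ ¬y = 1/6 ∧ 2/3 = 1/6
¬(y → z) → (z ∧ ¬y) = 1/6 → 1/6 = 1
¬(¬(y → z) → (z ∧ ¬y)) = ¬1 = 0
((y ∧ ¬(x ∧ y)) ↔ ((y → x) ↔ (y ∧ (z → y)))) ↔ ¬(¬(y → z) → (z ∧ ¬y)) = 1 ↔ 0 = 0
(¬((x ∧ (y → y)) ↔ ¬(y ∧ y)) ↔ ¬((¬z ∧ x) ↔ (z ∧ x))) ↔ (((y ∧ ¬(x ∧ y)) ↔ ((y → x) ↔ (y ∧ (z → y)))) ↔ ¬(¬(y → z) → (z ∧ ¬y))) = 2/3 ↔ 0 = 1/3
((((z ↔ (y ∧ x)) ∧ y) → ((z ↔ z) → ((x → z) ↔ y))) → (((x → x) ↔ (x ↔ x)) ∧ ¬(x ∧ z))) ∧ ((¬((x ∧ (y → y)) ↔ ¬(y ∧ y)) ↔ ¬((¬z ∧ x) ↔ (z ∧ x))) ↔ (((y ∧ ¬(x ∧ y)) ↔ ((y → x) ↔ (y ∧ (z → y)))) ↔ ¬(¬(y → z) → (z ∧ ¬y)))) = 5/6 ∧ 1/3 = 1/3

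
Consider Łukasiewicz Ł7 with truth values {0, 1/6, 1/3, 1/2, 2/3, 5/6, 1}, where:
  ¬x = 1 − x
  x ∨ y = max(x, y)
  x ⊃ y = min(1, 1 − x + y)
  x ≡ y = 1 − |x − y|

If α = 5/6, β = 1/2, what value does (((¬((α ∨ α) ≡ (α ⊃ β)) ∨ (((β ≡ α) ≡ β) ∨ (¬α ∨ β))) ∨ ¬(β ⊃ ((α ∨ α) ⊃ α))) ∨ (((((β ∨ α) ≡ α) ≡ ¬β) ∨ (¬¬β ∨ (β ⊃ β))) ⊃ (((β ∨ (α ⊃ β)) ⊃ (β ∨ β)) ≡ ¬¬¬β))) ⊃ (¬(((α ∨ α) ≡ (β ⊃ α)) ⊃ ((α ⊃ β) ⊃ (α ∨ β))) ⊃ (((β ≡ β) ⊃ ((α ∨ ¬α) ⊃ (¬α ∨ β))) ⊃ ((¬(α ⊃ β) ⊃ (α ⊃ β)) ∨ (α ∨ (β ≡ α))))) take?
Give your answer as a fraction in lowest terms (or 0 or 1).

1

α ∨ α = 5/6 ∨ 5/6 = 5/6
α ⊃ β = 5/6 ⊃ 1/2 = 2/3
(α ∨ α) ≡ (α ⊃ β) = 5/6 ≡ 2/3 = 5/6
¬((α ∨ α) ≡ (α ⊃ β)) = ¬5/6 = 1/6
β ≡ α = 1/2 ≡ 5/6 = 2/3
(β ≡ α) ≡ β = 2/3 ≡ 1/2 = 5/6
¬α = ¬5/6 = 1/6
¬α ∨ β = 1/6 ∨ 1/2 = 1/2
((β ≡ α) ≡ β) ∨ (¬α ∨ β) = 5/6 ∨ 1/2 = 5/6
¬((α ∨ α) ≡ (α ⊃ β)) ∨ (((β ≡ α) ≡ β) ∨ (¬α ∨ β)) = 1/6 ∨ 5/6 = 5/6
α ∨ α = 5/6 ∨ 5/6 = 5/6
(α ∨ α) ⊃ α = 5/6 ⊃ 5/6 = 1
β ⊃ ((α ∨ α) ⊃ α) = 1/2 ⊃ 1 = 1
¬(β ⊃ ((α ∨ α) ⊃ α)) = ¬1 = 0
(¬((α ∨ α) ≡ (α ⊃ β)) ∨ (((β ≡ α) ≡ β) ∨ (¬α ∨ β))) ∨ ¬(β ⊃ ((α ∨ α) ⊃ α)) = 5/6 ∨ 0 = 5/6
β ∨ α = 1/2 ∨ 5/6 = 5/6
(β ∨ α) ≡ α = 5/6 ≡ 5/6 = 1
¬β = ¬1/2 = 1/2
((β ∨ α) ≡ α) ≡ ¬β = 1 ≡ 1/2 = 1/2
¬β = ¬1/2 = 1/2
¬¬β = ¬1/2 = 1/2
β ⊃ β = 1/2 ⊃ 1/2 = 1
¬¬β ∨ (β ⊃ β) = 1/2 ∨ 1 = 1
(((β ∨ α) ≡ α) ≡ ¬β) ∨ (¬¬β ∨ (β ⊃ β)) = 1/2 ∨ 1 = 1
α ⊃ β = 5/6 ⊃ 1/2 = 2/3
β ∨ (α ⊃ β) = 1/2 ∨ 2/3 = 2/3
β ∨ β = 1/2 ∨ 1/2 = 1/2
(β ∨ (α ⊃ β)) ⊃ (β ∨ β) = 2/3 ⊃ 1/2 = 5/6
¬β = ¬1/2 = 1/2
¬¬β = ¬1/2 = 1/2
¬¬¬β = ¬1/2 = 1/2
((β ∨ (α ⊃ β)) ⊃ (β ∨ β)) ≡ ¬¬¬β = 5/6 ≡ 1/2 = 2/3
((((β ∨ α) ≡ α) ≡ ¬β) ∨ (¬¬β ∨ (β ⊃ β))) ⊃ (((β ∨ (α ⊃ β)) ⊃ (β ∨ β)) ≡ ¬¬¬β) = 1 ⊃ 2/3 = 2/3
((¬((α ∨ α) ≡ (α ⊃ β)) ∨ (((β ≡ α) ≡ β) ∨ (¬α ∨ β))) ∨ ¬(β ⊃ ((α ∨ α) ⊃ α))) ∨ (((((β ∨ α) ≡ α) ≡ ¬β) ∨ (¬¬β ∨ (β ⊃ β))) ⊃ (((β ∨ (α ⊃ β)) ⊃ (β ∨ β)) ≡ ¬¬¬β)) = 5/6 ∨ 2/3 = 5/6
α ∨ α = 5/6 ∨ 5/6 = 5/6
β ⊃ α = 1/2 ⊃ 5/6 = 1
(α ∨ α) ≡ (β ⊃ α) = 5/6 ≡ 1 = 5/6
α ⊃ β = 5/6 ⊃ 1/2 = 2/3
α ∨ β = 5/6 ∨ 1/2 = 5/6
(α ⊃ β) ⊃ (α ∨ β) = 2/3 ⊃ 5/6 = 1
((α ∨ α) ≡ (β ⊃ α)) ⊃ ((α ⊃ β) ⊃ (α ∨ β)) = 5/6 ⊃ 1 = 1
¬(((α ∨ α) ≡ (β ⊃ α)) ⊃ ((α ⊃ β) ⊃ (α ∨ β))) = ¬1 = 0
β ≡ β = 1/2 ≡ 1/2 = 1
¬α = ¬5/6 = 1/6
α ∨ ¬α = 5/6 ∨ 1/6 = 5/6
¬α = ¬5/6 = 1/6
¬α ∨ β = 1/6 ∨ 1/2 = 1/2
(α ∨ ¬α) ⊃ (¬α ∨ β) = 5/6 ⊃ 1/2 = 2/3
(β ≡ β) ⊃ ((α ∨ ¬α) ⊃ (¬α ∨ β)) = 1 ⊃ 2/3 = 2/3
α ⊃ β = 5/6 ⊃ 1/2 = 2/3
¬(α ⊃ β) = ¬2/3 = 1/3
α ⊃ β = 5/6 ⊃ 1/2 = 2/3
¬(α ⊃ β) ⊃ (α ⊃ β) = 1/3 ⊃ 2/3 = 1
β ≡ α = 1/2 ≡ 5/6 = 2/3
α ∨ (β ≡ α) = 5/6 ∨ 2/3 = 5/6
(¬(α ⊃ β) ⊃ (α ⊃ β)) ∨ (α ∨ (β ≡ α)) = 1 ∨ 5/6 = 1
((β ≡ β) ⊃ ((α ∨ ¬α) ⊃ (¬α ∨ β))) ⊃ ((¬(α ⊃ β) ⊃ (α ⊃ β)) ∨ (α ∨ (β ≡ α))) = 2/3 ⊃ 1 = 1
¬(((α ∨ α) ≡ (β ⊃ α)) ⊃ ((α ⊃ β) ⊃ (α ∨ β))) ⊃ (((β ≡ β) ⊃ ((α ∨ ¬α) ⊃ (¬α ∨ β))) ⊃ ((¬(α ⊃ β) ⊃ (α ⊃ β)) ∨ (α ∨ (β ≡ α)))) = 0 ⊃ 1 = 1
(((¬((α ∨ α) ≡ (α ⊃ β)) ∨ (((β ≡ α) ≡ β) ∨ (¬α ∨ β))) ∨ ¬(β ⊃ ((α ∨ α) ⊃ α))) ∨ (((((β ∨ α) ≡ α) ≡ ¬β) ∨ (¬¬β ∨ (β ⊃ β))) ⊃ (((β ∨ (α ⊃ β)) ⊃ (β ∨ β)) ≡ ¬¬¬β))) ⊃ (¬(((α ∨ α) ≡ (β ⊃ α)) ⊃ ((α ⊃ β) ⊃ (α ∨ β))) ⊃ (((β ≡ β) ⊃ ((α ∨ ¬α) ⊃ (¬α ∨ β))) ⊃ ((¬(α ⊃ β) ⊃ (α ⊃ β)) ∨ (α ∨ (β ≡ α))))) = 5/6 ⊃ 1 = 1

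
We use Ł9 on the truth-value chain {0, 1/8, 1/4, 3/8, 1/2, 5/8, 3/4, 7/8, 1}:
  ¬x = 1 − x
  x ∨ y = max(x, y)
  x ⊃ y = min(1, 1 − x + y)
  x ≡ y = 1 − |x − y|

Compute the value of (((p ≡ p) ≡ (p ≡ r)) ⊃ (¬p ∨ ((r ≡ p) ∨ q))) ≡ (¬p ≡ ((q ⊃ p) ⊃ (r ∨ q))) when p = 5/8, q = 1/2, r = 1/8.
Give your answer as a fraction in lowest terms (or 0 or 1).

p ≡ p = 5/8 ≡ 5/8 = 1
p ≡ r = 5/8 ≡ 1/8 = 1/2
(p ≡ p) ≡ (p ≡ r) = 1 ≡ 1/2 = 1/2
¬p = ¬5/8 = 3/8
r ≡ p = 1/8 ≡ 5/8 = 1/2
(r ≡ p) ∨ q = 1/2 ∨ 1/2 = 1/2
¬p ∨ ((r ≡ p) ∨ q) = 3/8 ∨ 1/2 = 1/2
((p ≡ p) ≡ (p ≡ r)) ⊃ (¬p ∨ ((r ≡ p) ∨ q)) = 1/2 ⊃ 1/2 = 1
¬p = ¬5/8 = 3/8
q ⊃ p = 1/2 ⊃ 5/8 = 1
r ∨ q = 1/8 ∨ 1/2 = 1/2
(q ⊃ p) ⊃ (r ∨ q) = 1 ⊃ 1/2 = 1/2
¬p ≡ ((q ⊃ p) ⊃ (r ∨ q)) = 3/8 ≡ 1/2 = 7/8
(((p ≡ p) ≡ (p ≡ r)) ⊃ (¬p ∨ ((r ≡ p) ∨ q))) ≡ (¬p ≡ ((q ⊃ p) ⊃ (r ∨ q))) = 1 ≡ 7/8 = 7/8

7/8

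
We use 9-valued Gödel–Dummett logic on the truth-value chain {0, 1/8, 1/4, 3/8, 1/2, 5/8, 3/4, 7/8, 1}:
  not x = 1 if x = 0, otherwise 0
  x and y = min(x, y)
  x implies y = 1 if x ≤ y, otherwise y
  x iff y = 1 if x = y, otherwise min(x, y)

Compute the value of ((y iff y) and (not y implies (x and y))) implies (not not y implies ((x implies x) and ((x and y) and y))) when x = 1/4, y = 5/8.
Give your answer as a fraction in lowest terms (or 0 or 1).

1/4

y iff y = 5/8 iff 5/8 = 1
not y = not 5/8 = 0
x and y = 1/4 and 5/8 = 1/4
not y implies (x and y) = 0 implies 1/4 = 1
(y iff y) and (not y implies (x and y)) = 1 and 1 = 1
not y = not 5/8 = 0
not not y = not 0 = 1
x implies x = 1/4 implies 1/4 = 1
x and y = 1/4 and 5/8 = 1/4
(x and y) and y = 1/4 and 5/8 = 1/4
(x implies x) and ((x and y) and y) = 1 and 1/4 = 1/4
not not y implies ((x implies x) and ((x and y) and y)) = 1 implies 1/4 = 1/4
((y iff y) and (not y implies (x and y))) implies (not not y implies ((x implies x) and ((x and y) and y))) = 1 implies 1/4 = 1/4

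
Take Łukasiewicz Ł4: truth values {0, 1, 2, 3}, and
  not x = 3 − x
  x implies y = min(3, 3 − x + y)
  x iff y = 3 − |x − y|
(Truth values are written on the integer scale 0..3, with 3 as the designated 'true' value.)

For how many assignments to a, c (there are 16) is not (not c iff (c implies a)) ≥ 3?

1

a = 0, c = 0 ↦ 0  <
a = 0, c = 1 ↦ 0  <
a = 0, c = 2 ↦ 0  <
a = 0, c = 3 ↦ 0  <
a = 1, c = 0 ↦ 0  <
a = 1, c = 1 ↦ 1  <
a = 1, c = 2 ↦ 1  <
a = 1, c = 3 ↦ 1  <
a = 2, c = 0 ↦ 0  <
a = 2, c = 1 ↦ 1  <
a = 2, c = 2 ↦ 2  <
a = 2, c = 3 ↦ 2  <
a = 3, c = 0 ↦ 0  <
a = 3, c = 1 ↦ 1  <
a = 3, c = 2 ↦ 2  <
a = 3, c = 3 ↦ 3  ≥
So 1 of the 16 assignments meets the threshold.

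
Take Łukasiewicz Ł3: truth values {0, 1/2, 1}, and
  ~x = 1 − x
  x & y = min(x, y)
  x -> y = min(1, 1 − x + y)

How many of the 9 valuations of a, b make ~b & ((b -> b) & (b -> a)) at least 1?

3

a = 0, b = 0 ↦ 1  ≥
a = 0, b = 1/2 ↦ 1/2  <
a = 0, b = 1 ↦ 0  <
a = 1/2, b = 0 ↦ 1  ≥
a = 1/2, b = 1/2 ↦ 1/2  <
a = 1/2, b = 1 ↦ 0  <
a = 1, b = 0 ↦ 1  ≥
a = 1, b = 1/2 ↦ 1/2  <
a = 1, b = 1 ↦ 0  <
So 3 of the 9 assignments meet the threshold.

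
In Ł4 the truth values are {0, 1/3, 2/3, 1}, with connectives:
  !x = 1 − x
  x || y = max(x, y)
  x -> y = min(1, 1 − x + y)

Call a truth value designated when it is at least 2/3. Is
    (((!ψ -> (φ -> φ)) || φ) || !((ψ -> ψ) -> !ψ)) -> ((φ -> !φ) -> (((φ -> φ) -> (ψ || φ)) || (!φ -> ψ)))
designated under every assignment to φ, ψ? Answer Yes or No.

No

Counterexample: take φ = 0, ψ = 0.
!ψ = !0 = 1
φ -> φ = 0 -> 0 = 1
!ψ -> (φ -> φ) = 1 -> 1 = 1
(!ψ -> (φ -> φ)) || φ = 1 || 0 = 1
ψ -> ψ = 0 -> 0 = 1
!ψ = !0 = 1
(ψ -> ψ) -> !ψ = 1 -> 1 = 1
!((ψ -> ψ) -> !ψ) = !1 = 0
((!ψ -> (φ -> φ)) || φ) || !((ψ -> ψ) -> !ψ) = 1 || 0 = 1
!φ = !0 = 1
φ -> !φ = 0 -> 1 = 1
φ -> φ = 0 -> 0 = 1
ψ || φ = 0 || 0 = 0
(φ -> φ) -> (ψ || φ) = 1 -> 0 = 0
!φ = !0 = 1
!φ -> ψ = 1 -> 0 = 0
((φ -> φ) -> (ψ || φ)) || (!φ -> ψ) = 0 || 0 = 0
(φ -> !φ) -> (((φ -> φ) -> (ψ || φ)) || (!φ -> ψ)) = 1 -> 0 = 0
(((!ψ -> (φ -> φ)) || φ) || !((ψ -> ψ) -> !ψ)) -> ((φ -> !φ) -> (((φ -> φ) -> (ψ || φ)) || (!φ -> ψ))) = 1 -> 0 = 0
This gives 0, which is below 2/3.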